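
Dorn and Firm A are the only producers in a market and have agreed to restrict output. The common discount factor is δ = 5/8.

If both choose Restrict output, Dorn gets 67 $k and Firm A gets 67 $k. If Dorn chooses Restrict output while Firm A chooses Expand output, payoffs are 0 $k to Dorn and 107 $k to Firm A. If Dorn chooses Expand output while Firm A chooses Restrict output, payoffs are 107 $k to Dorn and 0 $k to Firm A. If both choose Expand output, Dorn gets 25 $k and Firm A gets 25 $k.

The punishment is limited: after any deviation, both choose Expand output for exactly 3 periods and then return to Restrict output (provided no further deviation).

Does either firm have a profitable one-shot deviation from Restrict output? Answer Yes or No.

No

A one-shot deviation gives 107 now, then 25 for 3 periods, then back to 67.
Gain from deviating: (107−67) today; loss: (67−25) in each of the next 3 periods.
No-deviation condition: (67−25)(δ+…+δ^3) ≥ 107−67, i.e. δ+…+δ^3 ≥ 20/21.
At δ = 5/8: δ+…+δ^3 = 1.2598 ≥ 0.9524.
So cooperation is sustainable.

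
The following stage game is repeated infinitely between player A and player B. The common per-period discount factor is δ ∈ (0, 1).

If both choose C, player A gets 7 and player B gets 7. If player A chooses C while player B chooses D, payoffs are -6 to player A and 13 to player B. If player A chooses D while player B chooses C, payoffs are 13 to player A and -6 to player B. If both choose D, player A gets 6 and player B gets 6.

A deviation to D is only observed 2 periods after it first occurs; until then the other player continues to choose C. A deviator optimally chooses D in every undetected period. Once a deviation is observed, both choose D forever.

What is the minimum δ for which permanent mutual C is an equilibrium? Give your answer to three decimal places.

A deviator earns 13 for 2 periods, then 6 forever; cooperating earns 7 forever. Multiplying the IC by (1−δ):
7 ≥ 13(1−δ^2) + 6δ^2, so 7·δ^2 ≥ 6 and δ^2 ≥ 6/7.
δ ≥ (6/7)^(1/2) ≈ 0.926.

0.926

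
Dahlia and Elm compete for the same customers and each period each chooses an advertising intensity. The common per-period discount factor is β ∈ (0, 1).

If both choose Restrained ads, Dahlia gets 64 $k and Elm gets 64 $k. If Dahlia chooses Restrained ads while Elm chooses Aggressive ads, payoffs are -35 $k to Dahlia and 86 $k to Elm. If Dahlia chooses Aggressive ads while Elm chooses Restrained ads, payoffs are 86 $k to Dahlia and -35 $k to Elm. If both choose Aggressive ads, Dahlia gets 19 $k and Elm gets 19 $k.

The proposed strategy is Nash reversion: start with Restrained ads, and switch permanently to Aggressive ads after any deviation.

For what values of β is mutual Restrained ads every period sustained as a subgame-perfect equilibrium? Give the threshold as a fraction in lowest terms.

One-period gain from deviating is 86 − 64 = 22. The loss is 64 − 19 = 45 in every subsequent period, with present value 45·β/(1−β).
Deviation is unprofitable when 45·β/(1−β) ≥ 22, i.e. β/(1−β) ≥ 22/45.
Equivalently β ≥ 22/(22+45) = 22/67.

22/67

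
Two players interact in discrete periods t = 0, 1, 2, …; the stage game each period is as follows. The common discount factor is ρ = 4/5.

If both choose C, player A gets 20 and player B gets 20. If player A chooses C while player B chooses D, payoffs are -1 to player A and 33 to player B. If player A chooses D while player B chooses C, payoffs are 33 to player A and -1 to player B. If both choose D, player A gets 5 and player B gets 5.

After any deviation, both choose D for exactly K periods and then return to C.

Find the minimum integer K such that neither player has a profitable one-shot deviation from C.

2

No profitable deviation requires (20−5)(ρ+…+ρ^K) ≥ 33−20, i.e. ρ+…+ρ^K ≥ 13/15 ≈ 0.8667.
With ρ = 4/5, the partial sums are K=1: 0.8000, K=2: 1.4400.
K = 2 is the first length at which the sum reaches 0.8667.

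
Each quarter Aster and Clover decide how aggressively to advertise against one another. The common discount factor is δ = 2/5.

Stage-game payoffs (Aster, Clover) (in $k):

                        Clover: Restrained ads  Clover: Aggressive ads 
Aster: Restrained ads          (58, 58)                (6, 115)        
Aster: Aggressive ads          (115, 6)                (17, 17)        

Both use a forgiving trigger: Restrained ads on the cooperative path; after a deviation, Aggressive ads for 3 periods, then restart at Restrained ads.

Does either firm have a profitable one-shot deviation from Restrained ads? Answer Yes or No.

Yes

IC: δ+…+δ^3 ≥ (115−58)/(58−17) = 57/41.
At δ = 2/5: partial sum = 0.6240 < 1.3902. Cooperation not sustainable.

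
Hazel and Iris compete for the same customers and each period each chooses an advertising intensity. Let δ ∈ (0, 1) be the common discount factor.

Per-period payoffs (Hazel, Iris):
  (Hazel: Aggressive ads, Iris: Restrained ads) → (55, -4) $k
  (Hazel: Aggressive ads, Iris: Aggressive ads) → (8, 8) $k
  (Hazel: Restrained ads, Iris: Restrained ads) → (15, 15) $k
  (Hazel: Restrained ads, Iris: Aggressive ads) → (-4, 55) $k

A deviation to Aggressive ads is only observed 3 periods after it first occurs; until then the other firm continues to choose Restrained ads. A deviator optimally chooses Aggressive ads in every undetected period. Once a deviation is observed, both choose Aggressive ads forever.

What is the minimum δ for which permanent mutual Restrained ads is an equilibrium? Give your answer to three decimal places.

0.948

A deviator earns 55 for 3 periods, then 8 forever; cooperating earns 15 forever. Multiplying the IC by (1−δ):
15 ≥ 55(1−δ^3) + 8δ^3, so 47·δ^3 ≥ 40 and δ^3 ≥ 40/47.
δ ≥ (40/47)^(1/3) ≈ 0.948.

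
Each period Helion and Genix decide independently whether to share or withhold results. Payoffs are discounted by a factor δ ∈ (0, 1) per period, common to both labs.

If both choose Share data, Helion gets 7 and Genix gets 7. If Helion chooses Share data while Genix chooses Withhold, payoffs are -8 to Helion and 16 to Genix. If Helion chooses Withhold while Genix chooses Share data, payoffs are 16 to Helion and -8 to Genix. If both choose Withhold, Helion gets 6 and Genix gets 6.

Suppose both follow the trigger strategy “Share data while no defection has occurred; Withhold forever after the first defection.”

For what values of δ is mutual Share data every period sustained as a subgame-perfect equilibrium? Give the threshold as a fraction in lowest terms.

7/(1−δ) ≥ 16 + 6δ/(1−δ)
7 ≥ 16 − 10δ
δ ≥ 9/10.

9/10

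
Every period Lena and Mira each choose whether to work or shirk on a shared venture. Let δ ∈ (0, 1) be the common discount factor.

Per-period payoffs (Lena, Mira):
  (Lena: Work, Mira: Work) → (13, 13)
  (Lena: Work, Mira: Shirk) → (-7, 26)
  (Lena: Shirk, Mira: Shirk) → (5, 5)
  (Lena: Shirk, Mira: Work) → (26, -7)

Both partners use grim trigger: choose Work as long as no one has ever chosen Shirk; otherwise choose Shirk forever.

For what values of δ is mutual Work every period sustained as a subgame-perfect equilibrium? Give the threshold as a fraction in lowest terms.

One-period gain from deviating is 26 − 13 = 13. The loss is 13 − 5 = 8 in every subsequent period, with present value 8·δ/(1−δ).
Deviation is unprofitable when 8·δ/(1−δ) ≥ 13, i.e. δ/(1−δ) ≥ 13/8.
Equivalently δ ≥ 13/(13+8) = 13/21.

13/21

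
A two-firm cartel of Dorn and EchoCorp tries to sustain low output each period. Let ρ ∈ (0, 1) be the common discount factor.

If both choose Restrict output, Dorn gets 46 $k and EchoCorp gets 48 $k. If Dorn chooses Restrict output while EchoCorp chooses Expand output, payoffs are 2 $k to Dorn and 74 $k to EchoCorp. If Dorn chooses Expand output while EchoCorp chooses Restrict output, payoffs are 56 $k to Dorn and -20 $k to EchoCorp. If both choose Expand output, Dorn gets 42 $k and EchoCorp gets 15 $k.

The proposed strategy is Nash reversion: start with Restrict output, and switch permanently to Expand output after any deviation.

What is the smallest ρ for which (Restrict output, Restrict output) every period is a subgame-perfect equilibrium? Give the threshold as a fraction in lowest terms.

5/7

For Dorn: deviation gain 56−46 = 10, per-period punishment loss 46−42 = 4. IC gives ρ ≥ 10/14 = 5/7.
For EchoCorp: gain 26, loss 33 per period, so ρ ≥ 26/59.
The tighter constraint is Dorn's, so cooperation needs ρ ≥ 5/7.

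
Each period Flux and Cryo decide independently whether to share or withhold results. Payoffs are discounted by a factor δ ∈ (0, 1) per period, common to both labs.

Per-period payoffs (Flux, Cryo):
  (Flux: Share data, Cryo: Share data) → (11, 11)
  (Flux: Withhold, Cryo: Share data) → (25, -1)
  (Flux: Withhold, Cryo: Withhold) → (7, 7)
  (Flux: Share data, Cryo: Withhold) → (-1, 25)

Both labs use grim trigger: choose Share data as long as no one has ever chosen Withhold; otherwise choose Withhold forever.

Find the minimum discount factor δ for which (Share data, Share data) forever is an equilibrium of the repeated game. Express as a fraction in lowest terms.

7/9

11/(1−δ) ≥ 25 + 7δ/(1−δ)
11 ≥ 25 − 18δ
δ ≥ 14/18 = 7/9.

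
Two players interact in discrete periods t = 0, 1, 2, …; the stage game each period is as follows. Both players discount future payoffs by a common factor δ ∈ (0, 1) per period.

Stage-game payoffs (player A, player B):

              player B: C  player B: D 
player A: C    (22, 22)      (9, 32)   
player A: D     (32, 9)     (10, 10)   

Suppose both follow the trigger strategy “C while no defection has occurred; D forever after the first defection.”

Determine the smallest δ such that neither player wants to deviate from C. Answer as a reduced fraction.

5/11

22/(1−δ) ≥ 32 + 10δ/(1−δ)
22 ≥ 32 − 22δ
δ ≥ 10/22 = 5/11.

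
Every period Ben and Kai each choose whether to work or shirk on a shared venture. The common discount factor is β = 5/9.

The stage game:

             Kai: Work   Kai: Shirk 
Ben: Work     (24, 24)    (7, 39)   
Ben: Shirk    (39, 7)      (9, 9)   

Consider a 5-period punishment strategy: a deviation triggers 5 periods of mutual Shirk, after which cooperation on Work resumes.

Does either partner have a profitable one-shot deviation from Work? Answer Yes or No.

No

Comparing payoff streams over the 6 periods until play realigns: cooperate → 24(1+β+…+β^5); deviate → 39 + 9(β+…+β^5).
Cooperation is sustained iff (24−9)(β+…+β^5) ≥ 39−24.
β+…+β^5 = 5/9·(1−(5/9)^5)/(1−5/9) = 1.1838, and (39−24)/(24−9) = 1.0000.
1.1838 ≥ 1.0000, so cooperation is sustainable.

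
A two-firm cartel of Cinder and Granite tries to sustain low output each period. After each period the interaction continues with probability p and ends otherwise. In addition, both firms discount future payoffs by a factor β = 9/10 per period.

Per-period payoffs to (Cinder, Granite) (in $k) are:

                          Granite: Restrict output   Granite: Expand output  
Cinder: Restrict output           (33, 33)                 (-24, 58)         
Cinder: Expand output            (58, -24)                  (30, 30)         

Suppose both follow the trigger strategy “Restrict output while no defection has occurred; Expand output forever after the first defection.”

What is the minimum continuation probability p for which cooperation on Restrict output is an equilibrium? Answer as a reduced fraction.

125/126

Expected continuation weight on next period's payoff is β·p = 9/10·p, which plays the role of the discount factor.
Cooperation requires 9/10·p ≥ (58−33)/(58−30) = 25/28, hence p ≥ 125/126.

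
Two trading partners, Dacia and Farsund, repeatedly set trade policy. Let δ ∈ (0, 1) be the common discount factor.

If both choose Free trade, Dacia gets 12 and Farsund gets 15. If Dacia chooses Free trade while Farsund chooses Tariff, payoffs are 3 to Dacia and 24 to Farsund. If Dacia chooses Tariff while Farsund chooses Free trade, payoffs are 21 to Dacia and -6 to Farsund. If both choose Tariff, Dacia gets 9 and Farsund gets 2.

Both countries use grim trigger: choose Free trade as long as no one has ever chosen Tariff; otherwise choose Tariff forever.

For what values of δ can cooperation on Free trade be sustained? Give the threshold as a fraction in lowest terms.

For Dacia: deviation gain 21−12 = 9, per-period punishment loss 12−9 = 3. IC gives δ ≥ 9/12 = 3/4.
For Farsund: gain 9, loss 13 per period, so δ ≥ 9/22.
The tighter constraint is Dacia's, so cooperation needs δ ≥ 3/4.

3/4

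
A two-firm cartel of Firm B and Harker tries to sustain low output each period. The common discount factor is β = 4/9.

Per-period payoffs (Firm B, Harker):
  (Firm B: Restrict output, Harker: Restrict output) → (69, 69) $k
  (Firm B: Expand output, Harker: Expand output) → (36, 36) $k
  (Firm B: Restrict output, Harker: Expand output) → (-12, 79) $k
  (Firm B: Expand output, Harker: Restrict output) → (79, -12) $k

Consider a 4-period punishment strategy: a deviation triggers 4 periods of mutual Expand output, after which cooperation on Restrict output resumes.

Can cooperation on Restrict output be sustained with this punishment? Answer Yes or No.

Yes

A one-shot deviation gives 79 now, then 36 for 4 periods, then back to 69.
Gain from deviating: (79−69) today; loss: (69−36) in each of the next 4 periods.
No-deviation condition: (69−36)(β+…+β^4) ≥ 79−69, i.e. β+…+β^4 ≥ 10/33.
At β = 4/9: β+…+β^4 = 0.7688 ≥ 0.3030.
So cooperation is sustainable.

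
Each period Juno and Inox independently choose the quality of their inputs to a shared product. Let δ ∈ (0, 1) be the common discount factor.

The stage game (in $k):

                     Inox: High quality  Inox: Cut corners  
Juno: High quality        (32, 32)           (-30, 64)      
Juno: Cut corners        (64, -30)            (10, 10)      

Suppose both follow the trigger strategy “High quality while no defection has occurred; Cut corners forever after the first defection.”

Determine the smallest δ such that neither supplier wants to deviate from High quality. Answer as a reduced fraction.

One-period gain from deviating is 64 − 32 = 32. The loss is 32 − 10 = 22 in every subsequent period, with present value 22·δ/(1−δ).
Deviation is unprofitable when 22·δ/(1−δ) ≥ 32, i.e. δ/(1−δ) ≥ 16/11.
Equivalently δ ≥ 32/(32+22) = 16/27.

16/27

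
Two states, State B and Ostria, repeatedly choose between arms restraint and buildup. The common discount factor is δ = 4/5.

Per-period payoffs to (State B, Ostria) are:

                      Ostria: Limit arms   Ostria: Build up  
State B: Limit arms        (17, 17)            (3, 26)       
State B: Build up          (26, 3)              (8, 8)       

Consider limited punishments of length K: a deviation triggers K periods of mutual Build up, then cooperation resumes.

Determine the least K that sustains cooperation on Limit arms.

No profitable deviation requires (17−8)(δ+…+δ^K) ≥ 26−17, i.e. δ+…+δ^K ≥ 1 ≈ 1.0000.
With δ = 4/5, the partial sums are K=1: 0.8000, K=2: 1.4400.
K = 2 is the first length at which the sum reaches 1.0000.

2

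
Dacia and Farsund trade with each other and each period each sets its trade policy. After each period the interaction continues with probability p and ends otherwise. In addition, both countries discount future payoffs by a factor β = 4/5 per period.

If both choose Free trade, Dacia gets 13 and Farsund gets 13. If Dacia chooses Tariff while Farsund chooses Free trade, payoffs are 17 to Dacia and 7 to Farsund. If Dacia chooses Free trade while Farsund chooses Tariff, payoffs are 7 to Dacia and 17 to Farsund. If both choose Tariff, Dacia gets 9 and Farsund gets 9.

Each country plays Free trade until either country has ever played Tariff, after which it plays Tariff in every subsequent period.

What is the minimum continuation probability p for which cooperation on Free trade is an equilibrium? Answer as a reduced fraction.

5/8

With continuation probability p and discount β, the effective per-period discount factor is βp.
Grim-trigger IC: βp ≥ (17−13)/(17−9) = 1/2.
So p ≥ (1/2)/(4/5) = 5/8.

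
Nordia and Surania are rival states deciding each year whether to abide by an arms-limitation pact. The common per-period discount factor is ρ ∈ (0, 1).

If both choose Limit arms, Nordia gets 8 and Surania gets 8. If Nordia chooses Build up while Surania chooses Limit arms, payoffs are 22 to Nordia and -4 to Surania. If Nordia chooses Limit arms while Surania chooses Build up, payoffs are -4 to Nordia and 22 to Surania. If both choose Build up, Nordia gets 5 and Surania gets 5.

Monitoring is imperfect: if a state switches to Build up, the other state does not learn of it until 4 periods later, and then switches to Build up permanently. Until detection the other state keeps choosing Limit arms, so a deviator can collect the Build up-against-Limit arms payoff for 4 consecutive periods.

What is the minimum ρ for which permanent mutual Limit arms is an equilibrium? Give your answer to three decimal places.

A deviator earns 22 for 4 periods, then 5 forever; cooperating earns 8 forever. Multiplying the IC by (1−ρ):
8 ≥ 22(1−ρ^4) + 5ρ^4, so 17·ρ^4 ≥ 14 and ρ^4 ≥ 14/17.
ρ ≥ (14/17)^(1/4) ≈ 0.953.

0.953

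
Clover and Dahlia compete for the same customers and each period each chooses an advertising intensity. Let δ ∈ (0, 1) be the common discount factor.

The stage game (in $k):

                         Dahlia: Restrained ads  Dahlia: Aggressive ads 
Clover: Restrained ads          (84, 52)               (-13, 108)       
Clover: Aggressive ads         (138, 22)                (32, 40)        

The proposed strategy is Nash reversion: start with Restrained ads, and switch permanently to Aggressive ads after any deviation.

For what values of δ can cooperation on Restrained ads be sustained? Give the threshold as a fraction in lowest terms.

14/17

Clover: cooperation gives 84 each period; deviation gives 138 once then 32 forever.
  84/(1−δ) ≥ 138 + 32δ/(1−δ) ⇒ δ ≥ 54/106 = 27/53.
Dahlia: cooperation gives 52 each period; deviation gives 108 once then 40 forever.
  δ ≥ 56/68 = 14/17.
Both must hold, so the binding constraint is Dahlia's: δ ≥ 14/17.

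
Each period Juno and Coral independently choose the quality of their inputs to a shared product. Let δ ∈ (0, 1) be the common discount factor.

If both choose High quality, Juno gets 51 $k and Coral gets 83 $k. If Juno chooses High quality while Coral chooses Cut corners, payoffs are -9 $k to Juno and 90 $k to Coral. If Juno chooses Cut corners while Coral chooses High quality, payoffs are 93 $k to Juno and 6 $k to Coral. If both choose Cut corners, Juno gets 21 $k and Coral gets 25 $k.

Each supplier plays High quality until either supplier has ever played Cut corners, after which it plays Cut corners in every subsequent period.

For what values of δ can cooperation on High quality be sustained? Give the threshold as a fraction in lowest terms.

7/12

Juno's threshold: (93−51)/(93−21) = 7/12.
Coral's threshold: (90−83)/(90−25) = 7/65.
7/12 > 7/65, so Juno binds and δ* = 7/12.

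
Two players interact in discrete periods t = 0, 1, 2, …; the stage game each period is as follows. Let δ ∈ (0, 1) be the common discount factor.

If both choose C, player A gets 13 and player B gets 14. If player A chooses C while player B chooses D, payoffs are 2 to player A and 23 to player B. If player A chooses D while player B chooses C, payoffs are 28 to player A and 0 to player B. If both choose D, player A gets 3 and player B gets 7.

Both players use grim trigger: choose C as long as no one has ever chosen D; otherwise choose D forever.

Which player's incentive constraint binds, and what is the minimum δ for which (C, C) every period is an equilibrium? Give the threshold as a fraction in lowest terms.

player A; δ ≥ 3/5

player A's threshold: (28−13)/(28−3) = 3/5.
player B's threshold: (23−14)/(23−7) = 9/16.
3/5 > 9/16, so player A binds and δ* = 3/5.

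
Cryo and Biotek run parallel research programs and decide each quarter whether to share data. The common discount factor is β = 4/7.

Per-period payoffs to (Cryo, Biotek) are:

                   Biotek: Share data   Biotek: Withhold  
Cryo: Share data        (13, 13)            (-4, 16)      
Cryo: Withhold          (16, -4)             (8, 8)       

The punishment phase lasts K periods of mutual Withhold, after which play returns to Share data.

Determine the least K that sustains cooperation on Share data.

No profitable deviation requires (13−8)(β+…+β^K) ≥ 16−13, i.e. β+…+β^K ≥ 3/5 ≈ 0.6000.
With β = 4/7, the partial sums are K=1: 0.5714, K=2: 0.8980.
K = 2 is the first length at which the sum reaches 0.6000.

2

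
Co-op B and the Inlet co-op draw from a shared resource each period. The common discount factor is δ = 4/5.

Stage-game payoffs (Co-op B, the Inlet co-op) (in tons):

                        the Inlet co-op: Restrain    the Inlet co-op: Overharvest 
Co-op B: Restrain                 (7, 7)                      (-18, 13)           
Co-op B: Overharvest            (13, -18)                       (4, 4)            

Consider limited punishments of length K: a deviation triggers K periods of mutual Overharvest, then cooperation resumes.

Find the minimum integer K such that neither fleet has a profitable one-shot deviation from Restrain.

4

No profitable deviation requires (7−4)(δ+…+δ^K) ≥ 13−7, i.e. δ+…+δ^K ≥ 2 ≈ 2.0000.
With δ = 4/5, the partial sums are K=1: 0.8000, K=2: 1.4400, K=3: 1.9520, K=4: 2.3616.
K = 4 is the first length at which the sum reaches 2.0000.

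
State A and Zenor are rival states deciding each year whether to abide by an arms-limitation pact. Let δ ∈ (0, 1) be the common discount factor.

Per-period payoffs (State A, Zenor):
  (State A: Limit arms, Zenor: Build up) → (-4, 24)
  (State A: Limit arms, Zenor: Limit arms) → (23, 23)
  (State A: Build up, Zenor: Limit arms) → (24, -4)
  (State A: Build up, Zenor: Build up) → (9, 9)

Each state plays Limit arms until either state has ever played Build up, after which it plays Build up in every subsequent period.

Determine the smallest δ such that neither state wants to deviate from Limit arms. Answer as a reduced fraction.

1/15

Under grim trigger the critical discount factor is (T−C)/(T−P) with T = 24, C = 23, P = 9.
δ* = (24−23)/(24−9) = 1/15.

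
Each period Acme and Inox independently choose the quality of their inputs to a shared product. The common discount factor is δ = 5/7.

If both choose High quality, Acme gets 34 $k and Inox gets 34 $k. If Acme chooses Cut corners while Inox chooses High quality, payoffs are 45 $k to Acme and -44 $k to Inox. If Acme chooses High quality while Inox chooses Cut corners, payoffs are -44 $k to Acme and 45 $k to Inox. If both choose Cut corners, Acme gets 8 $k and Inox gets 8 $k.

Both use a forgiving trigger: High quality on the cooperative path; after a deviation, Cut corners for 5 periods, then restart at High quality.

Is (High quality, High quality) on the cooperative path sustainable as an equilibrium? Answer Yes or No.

IC: δ+…+δ^5 ≥ (45−34)/(34−8) = 11/26.
At δ = 5/7: partial sum = 2.0352 ≥ 0.4231. Cooperation sustainable.

Yes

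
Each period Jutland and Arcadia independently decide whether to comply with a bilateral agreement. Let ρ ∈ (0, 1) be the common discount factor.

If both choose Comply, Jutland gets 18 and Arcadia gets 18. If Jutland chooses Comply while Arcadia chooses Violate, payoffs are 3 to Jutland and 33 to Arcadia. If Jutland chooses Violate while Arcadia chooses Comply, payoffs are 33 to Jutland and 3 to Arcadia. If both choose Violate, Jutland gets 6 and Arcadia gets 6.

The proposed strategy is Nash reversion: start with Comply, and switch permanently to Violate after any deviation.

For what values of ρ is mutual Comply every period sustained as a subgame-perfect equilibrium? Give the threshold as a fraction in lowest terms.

18/(1−ρ) ≥ 33 + 6ρ/(1−ρ)
18 ≥ 33 − 27ρ
ρ ≥ 15/27 = 5/9.

5/9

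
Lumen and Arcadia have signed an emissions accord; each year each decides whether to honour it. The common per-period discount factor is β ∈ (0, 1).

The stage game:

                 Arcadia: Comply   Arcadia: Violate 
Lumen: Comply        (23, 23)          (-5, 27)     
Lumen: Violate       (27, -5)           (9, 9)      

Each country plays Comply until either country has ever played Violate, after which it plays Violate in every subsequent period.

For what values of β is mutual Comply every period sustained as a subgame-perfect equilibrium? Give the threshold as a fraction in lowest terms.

One-period gain from deviating is 27 − 23 = 4. The loss is 23 − 9 = 14 in every subsequent period, with present value 14·β/(1−β).
Deviation is unprofitable when 14·β/(1−β) ≥ 4, i.e. β/(1−β) ≥ 2/7.
Equivalently β ≥ 4/(4+14) = 2/9.

2/9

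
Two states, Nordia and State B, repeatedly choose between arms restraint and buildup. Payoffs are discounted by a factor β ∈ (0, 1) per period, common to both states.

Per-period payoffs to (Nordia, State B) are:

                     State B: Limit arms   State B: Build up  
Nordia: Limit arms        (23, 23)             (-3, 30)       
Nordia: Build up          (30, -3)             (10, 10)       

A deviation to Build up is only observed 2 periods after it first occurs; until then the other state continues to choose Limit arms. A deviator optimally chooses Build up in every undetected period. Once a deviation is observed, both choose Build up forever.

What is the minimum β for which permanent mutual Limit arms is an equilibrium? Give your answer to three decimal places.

0.592

Deviating for the 2 undetected periods gains 30−23 = 7 per period over cooperation, then loses 23−10 = 13 per period forever once punishment starts.
Gain: 7(1 + β + … + β^1); loss: 13·β^2/(1−β).
No profitable deviation ⇔ 7(1−β^2) ≤ 13·β^2, i.e. β^2 ≥ 7/(7+13) = 7/20.
Hence β ≥ (7/20)^(1/2) ≈ 0.592.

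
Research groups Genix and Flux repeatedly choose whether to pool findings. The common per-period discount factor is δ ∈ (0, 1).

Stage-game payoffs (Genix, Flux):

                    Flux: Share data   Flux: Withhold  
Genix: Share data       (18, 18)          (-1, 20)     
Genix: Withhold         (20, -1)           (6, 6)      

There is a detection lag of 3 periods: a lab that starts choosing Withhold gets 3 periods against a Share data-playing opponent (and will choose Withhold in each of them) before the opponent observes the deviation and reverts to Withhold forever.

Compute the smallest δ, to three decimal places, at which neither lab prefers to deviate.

0.523

A deviator earns 20 for 3 periods, then 6 forever; cooperating earns 18 forever. Multiplying the IC by (1−δ):
18 ≥ 20(1−δ^3) + 6δ^3, so 14·δ^3 ≥ 2 and δ^3 ≥ 1/7.
δ ≥ (1/7)^(1/3) ≈ 0.523.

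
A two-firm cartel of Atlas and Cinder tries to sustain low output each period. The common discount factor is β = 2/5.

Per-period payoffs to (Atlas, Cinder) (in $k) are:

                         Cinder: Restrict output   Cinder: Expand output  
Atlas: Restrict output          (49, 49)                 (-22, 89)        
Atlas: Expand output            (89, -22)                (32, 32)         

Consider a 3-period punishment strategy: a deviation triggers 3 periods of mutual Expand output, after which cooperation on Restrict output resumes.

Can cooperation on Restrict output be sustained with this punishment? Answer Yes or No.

No

IC: β+…+β^3 ≥ (89−49)/(49−32) = 40/17.
At β = 2/5: partial sum = 0.6240 < 2.3529. Cooperation not sustainable.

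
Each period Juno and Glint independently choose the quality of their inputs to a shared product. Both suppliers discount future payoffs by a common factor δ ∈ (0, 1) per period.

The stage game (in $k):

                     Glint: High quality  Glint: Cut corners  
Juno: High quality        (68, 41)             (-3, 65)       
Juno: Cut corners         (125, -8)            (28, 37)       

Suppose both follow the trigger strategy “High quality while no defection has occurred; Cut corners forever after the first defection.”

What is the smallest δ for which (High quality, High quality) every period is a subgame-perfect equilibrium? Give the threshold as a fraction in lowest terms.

6/7

Juno: cooperation gives 68 each period; deviation gives 125 once then 28 forever.
  68/(1−δ) ≥ 125 + 28δ/(1−δ) ⇒ δ ≥ 57/97.
Glint: cooperation gives 41 each period; deviation gives 65 once then 37 forever.
  δ ≥ 24/28 = 6/7.
Both must hold, so the binding constraint is Glint's: δ ≥ 6/7.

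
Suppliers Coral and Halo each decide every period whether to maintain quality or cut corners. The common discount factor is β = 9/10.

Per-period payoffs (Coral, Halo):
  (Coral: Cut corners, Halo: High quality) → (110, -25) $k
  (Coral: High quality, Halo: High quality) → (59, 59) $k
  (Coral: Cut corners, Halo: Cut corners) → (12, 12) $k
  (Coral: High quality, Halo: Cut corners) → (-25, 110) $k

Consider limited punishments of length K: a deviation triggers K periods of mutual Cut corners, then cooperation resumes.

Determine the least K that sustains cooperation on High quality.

2

Need Σ_{k=1}^{K} β^k ≥ (110−59)/(59−12) = 1.0851 at β = 9/10.
At K = 1 the sum is 0.9000 < 1.0851; at K = 2 it is 1.7100 ≥ 1.0851.
So the minimum punishment length is K = 2.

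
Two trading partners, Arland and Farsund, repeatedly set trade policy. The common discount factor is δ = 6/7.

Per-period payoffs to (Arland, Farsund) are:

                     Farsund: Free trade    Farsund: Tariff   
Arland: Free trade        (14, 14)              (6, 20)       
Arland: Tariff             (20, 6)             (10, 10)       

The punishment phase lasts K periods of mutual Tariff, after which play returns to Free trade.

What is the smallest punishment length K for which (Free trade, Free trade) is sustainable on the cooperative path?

2

Need Σ_{k=1}^{K} δ^k ≥ (20−14)/(14−10) = 1.5000 at δ = 6/7.
At K = 1 the sum is 0.8571 < 1.5000; at K = 2 it is 1.5918 ≥ 1.5000.
So the minimum punishment length is K = 2.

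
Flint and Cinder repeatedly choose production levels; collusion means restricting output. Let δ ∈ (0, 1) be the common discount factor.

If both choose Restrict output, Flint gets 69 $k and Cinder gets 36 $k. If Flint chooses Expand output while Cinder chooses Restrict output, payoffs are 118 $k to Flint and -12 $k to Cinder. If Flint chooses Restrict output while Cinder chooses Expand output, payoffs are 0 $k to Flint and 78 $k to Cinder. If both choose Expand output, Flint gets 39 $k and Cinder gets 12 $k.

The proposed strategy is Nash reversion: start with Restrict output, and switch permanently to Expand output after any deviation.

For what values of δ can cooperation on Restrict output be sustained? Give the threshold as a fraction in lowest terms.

7/11

For Flint: deviation gain 118−69 = 49, per-period punishment loss 69−39 = 30. IC gives δ ≥ 49/79.
For Cinder: gain 42, loss 24 per period, so δ ≥ 42/66 = 7/11.
The tighter constraint is Cinder's, so cooperation needs δ ≥ 7/11.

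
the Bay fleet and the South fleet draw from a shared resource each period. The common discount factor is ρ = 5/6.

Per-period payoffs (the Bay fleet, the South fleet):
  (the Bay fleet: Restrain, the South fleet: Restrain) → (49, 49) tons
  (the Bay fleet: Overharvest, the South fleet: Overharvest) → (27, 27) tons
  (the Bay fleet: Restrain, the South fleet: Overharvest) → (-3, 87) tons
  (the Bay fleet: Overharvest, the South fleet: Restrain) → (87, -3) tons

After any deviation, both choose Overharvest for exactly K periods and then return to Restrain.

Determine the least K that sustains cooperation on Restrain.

3

IC: ρ(1−ρ^K)/(1−ρ) ≥ (87−49)/(49−27) = 19/11.
With ρ = 5/6: need 1 − ρ^K ≥ 19/11·(1−5/6)/(5/6), i.e. ρ^K ≤ 0.6545.
Since (5/6)^2 = 0.6944 and (5/6)^3 = 0.5787, the smallest such K is 3.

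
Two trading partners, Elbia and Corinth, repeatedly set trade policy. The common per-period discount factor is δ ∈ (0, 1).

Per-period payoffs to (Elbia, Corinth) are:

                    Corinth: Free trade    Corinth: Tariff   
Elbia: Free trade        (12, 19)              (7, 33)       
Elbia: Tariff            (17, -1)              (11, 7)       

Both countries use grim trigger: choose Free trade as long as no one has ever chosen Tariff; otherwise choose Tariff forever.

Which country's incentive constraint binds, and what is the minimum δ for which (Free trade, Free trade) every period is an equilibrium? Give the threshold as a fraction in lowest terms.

Elbia: cooperation gives 12 each period; deviation gives 17 once then 11 forever.
  12/(1−δ) ≥ 17 + 11δ/(1−δ) ⇒ δ ≥ 5/6.
Corinth: cooperation gives 19 each period; deviation gives 33 once then 7 forever.
  δ ≥ 14/26 = 7/13.
Both must hold, so the binding constraint is Elbia's: δ ≥ 5/6.

Elbia; δ ≥ 5/6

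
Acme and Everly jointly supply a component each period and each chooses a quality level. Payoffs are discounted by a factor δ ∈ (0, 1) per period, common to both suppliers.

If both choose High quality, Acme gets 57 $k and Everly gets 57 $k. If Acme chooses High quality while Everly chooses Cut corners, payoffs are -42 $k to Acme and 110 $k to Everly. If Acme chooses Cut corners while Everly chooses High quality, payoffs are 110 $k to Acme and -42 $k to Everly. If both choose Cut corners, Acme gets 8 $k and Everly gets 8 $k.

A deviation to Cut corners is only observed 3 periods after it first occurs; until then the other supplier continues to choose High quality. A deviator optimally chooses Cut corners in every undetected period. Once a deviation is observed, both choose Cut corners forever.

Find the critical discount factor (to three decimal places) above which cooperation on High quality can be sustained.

0.804

A deviator earns 110 for 3 periods, then 8 forever; cooperating earns 57 forever. Multiplying the IC by (1−δ):
57 ≥ 110(1−δ^3) + 8δ^3, so 102·δ^3 ≥ 53 and δ^3 ≥ 53/102.
δ ≥ (53/102)^(1/3) ≈ 0.804.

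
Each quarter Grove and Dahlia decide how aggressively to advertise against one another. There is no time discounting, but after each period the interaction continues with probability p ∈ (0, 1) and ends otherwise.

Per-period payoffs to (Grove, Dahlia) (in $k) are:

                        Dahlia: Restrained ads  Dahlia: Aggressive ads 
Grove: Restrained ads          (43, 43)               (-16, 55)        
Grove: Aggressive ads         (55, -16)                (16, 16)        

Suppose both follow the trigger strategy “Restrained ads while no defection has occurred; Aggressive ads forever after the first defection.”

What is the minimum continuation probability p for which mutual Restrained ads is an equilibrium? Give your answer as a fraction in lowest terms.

Expected cooperation value is 43 + p·43 + p²·43 + … = 43/(1−p); deviation gives 55 + p·16/(1−p).
43 ≥ 55(1−p) + 16p ⇒ 39p ≥ 12 ⇒ p ≥ 12/39 = 4/13.

4/13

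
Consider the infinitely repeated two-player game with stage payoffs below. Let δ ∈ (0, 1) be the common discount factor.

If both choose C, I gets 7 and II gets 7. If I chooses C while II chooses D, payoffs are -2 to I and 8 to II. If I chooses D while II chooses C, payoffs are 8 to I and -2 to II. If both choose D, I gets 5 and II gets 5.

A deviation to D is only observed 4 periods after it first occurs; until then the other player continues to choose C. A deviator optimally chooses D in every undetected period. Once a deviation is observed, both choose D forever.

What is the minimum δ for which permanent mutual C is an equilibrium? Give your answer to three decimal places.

A deviator earns 8 for 4 periods, then 5 forever; cooperating earns 7 forever. Multiplying the IC by (1−δ):
7 ≥ 8(1−δ^4) + 5δ^4, so 3·δ^4 ≥ 1 and δ^4 ≥ 1/3.
δ ≥ (1/3)^(1/4) ≈ 0.760.

0.760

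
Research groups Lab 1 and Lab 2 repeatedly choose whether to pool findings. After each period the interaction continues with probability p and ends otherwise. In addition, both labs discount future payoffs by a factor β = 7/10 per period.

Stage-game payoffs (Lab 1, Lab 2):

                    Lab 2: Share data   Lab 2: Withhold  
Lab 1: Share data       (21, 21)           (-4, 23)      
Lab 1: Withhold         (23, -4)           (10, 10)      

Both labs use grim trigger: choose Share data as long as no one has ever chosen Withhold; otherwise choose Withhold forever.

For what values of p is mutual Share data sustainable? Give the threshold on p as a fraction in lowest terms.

With continuation probability p and discount β, the effective per-period discount factor is βp.
Grim-trigger IC: βp ≥ (23−21)/(23−10) = 2/13.
So p ≥ (2/13)/(7/10) = 20/91.

20/91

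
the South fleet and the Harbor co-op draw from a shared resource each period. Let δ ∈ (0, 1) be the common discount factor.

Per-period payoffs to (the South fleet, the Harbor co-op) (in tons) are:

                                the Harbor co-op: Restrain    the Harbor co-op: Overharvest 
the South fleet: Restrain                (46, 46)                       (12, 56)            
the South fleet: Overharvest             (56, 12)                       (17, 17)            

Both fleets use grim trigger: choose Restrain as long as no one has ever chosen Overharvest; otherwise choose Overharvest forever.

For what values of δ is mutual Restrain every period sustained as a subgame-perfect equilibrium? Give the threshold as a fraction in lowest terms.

10/39

46/(1−δ) ≥ 56 + 17δ/(1−δ)
46 ≥ 56 − 39δ
δ ≥ 10/39.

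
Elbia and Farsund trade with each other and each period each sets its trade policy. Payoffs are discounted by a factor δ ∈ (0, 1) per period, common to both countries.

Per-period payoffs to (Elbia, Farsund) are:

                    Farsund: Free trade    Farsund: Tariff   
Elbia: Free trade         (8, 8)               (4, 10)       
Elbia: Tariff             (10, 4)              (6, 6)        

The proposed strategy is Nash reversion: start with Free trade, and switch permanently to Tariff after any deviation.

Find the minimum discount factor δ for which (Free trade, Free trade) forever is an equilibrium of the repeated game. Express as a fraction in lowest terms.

Cooperation forever yields 8 each period: 8/(1−δ).
Deviating yields 10 once, then 6 forever: 10 + 6δ/(1−δ).
No profitable deviation requires 8/(1−δ) ≥ 10 + 6δ/(1−δ).
Multiplying by (1−δ): 8 ≥ 10(1−δ) + 6δ = 10 − 4δ.
So 4δ ≥ 2, i.e. δ ≥ 2/4 = 1/2.

1/2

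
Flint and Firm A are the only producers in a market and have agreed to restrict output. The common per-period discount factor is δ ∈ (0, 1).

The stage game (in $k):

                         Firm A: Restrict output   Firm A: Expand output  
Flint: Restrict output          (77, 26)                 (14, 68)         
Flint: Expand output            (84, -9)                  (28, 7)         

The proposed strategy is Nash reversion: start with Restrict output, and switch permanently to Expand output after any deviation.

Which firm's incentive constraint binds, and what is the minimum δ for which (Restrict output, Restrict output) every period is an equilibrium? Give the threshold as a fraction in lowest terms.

Flint's threshold: (84−77)/(84−28) = 1/8.
Firm A's threshold: (68−26)/(68−7) = 42/61.
1/8 < 42/61, so Firm A binds and δ* = 42/61.

Firm A; δ ≥ 42/61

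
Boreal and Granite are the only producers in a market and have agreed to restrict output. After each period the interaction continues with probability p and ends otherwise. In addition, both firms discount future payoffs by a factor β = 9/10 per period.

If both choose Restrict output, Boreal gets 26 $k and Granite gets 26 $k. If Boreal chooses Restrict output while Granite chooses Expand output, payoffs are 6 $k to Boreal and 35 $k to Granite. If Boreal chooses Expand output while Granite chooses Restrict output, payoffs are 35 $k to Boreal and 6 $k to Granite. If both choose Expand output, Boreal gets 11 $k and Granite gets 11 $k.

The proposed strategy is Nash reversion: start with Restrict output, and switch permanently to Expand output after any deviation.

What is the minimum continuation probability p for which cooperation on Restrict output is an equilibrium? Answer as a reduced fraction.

With continuation probability p and discount β, the effective per-period discount factor is βp.
Grim-trigger IC: βp ≥ (35−26)/(35−11) = 3/8.
So p ≥ (3/8)/(9/10) = 5/12.

5/12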